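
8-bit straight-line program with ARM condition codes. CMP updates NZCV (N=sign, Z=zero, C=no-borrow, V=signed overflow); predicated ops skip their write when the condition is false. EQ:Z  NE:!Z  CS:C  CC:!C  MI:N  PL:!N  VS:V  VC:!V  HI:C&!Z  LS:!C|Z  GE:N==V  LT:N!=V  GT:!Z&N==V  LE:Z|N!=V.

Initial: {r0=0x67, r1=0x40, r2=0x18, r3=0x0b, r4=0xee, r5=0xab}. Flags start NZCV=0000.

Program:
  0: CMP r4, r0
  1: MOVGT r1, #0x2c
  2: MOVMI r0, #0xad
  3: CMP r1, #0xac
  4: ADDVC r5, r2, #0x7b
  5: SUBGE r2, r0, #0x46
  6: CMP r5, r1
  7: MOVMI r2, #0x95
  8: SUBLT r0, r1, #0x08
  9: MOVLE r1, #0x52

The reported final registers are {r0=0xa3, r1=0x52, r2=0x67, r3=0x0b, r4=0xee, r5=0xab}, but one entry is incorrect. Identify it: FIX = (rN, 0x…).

0: ✓ CMP  NZCV=1010
1: · MOVGT
2: ✓ MOVMI  r0←0xad
3: ✓ CMP  NZCV=1001
4: · ADDVC
5: ✓ SUBGE  r2←0x67
6: ✓ CMP  NZCV=0011
7: · MOVMI
8: ✓ SUBLT  r0←0x38
9: ✓ MOVLE  r1←0x52

FIX = (r0, 0x38)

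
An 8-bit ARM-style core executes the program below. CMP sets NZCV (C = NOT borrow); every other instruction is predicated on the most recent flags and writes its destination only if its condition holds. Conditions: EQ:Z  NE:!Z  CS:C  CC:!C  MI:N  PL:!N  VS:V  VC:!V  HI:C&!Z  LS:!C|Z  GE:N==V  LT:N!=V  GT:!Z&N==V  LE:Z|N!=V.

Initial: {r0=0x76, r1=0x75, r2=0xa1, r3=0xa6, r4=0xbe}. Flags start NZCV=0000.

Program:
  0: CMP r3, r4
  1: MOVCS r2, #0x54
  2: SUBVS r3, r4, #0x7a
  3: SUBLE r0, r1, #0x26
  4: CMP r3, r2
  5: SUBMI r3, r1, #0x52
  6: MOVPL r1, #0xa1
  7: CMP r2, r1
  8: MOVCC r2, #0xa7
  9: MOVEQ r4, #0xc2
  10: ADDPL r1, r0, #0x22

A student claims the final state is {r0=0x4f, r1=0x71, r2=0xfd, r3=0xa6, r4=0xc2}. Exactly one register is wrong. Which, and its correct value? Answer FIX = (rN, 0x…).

FIX = (r2, 0xa1)

0: ✓ CMP  NZCV=1000
1: · MOVCS
2: · SUBVS
3: ✓ SUBLE  r0←0x4f
4: ✓ CMP  NZCV=0010
5: · SUBMI
6: ✓ MOVPL  r1←0xa1
7: ✓ CMP  NZCV=0110
8: · MOVCC
9: ✓ MOVEQ  r4←0xc2
10: ✓ ADDPL  r1←0x71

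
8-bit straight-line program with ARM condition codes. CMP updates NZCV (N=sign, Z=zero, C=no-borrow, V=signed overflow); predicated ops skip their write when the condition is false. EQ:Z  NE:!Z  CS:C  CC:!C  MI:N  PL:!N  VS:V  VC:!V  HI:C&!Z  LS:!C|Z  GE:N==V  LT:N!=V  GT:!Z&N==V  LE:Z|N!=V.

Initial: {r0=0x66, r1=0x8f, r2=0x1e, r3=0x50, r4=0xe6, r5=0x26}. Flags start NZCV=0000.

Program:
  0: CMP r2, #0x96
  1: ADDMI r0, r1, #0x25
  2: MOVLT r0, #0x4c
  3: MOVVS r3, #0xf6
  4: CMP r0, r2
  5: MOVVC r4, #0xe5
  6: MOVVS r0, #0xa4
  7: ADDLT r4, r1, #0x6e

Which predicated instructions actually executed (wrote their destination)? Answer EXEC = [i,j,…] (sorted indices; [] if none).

EXEC = [1,3,5,7]

0: ✓ CMP  NZCV=1001
1: ✓ ADDMI  r0←0xb4
2: · MOVLT
3: ✓ MOVVS  r3←0xf6
4: ✓ CMP  NZCV=1010
5: ✓ MOVVC  r4←0xe5
6: · MOVVS
7: ✓ ADDLT  r4←0xfd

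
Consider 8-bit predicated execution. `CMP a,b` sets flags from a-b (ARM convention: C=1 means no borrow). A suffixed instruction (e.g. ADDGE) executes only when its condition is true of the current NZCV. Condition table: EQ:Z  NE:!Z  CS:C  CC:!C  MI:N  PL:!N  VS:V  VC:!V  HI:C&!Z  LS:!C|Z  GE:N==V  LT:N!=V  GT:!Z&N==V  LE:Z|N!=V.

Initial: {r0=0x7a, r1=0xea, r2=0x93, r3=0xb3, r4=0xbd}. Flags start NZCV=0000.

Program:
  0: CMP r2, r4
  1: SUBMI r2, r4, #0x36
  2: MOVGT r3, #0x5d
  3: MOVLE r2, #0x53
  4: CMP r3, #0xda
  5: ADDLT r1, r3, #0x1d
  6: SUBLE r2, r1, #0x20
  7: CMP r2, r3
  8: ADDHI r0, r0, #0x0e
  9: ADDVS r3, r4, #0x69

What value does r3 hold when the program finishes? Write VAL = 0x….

VAL = 0xb3

0: ✓ CMP  NZCV=1000
1: ✓ SUBMI  r2←0x87
2: · MOVGT
3: ✓ MOVLE  r2←0x53
4: ✓ CMP  NZCV=1000
5: ✓ ADDLT  r1←0xd0
6: ✓ SUBLE  r2←0xb0
7: ✓ CMP  NZCV=1000
8: · ADDHI
9: · ADDVS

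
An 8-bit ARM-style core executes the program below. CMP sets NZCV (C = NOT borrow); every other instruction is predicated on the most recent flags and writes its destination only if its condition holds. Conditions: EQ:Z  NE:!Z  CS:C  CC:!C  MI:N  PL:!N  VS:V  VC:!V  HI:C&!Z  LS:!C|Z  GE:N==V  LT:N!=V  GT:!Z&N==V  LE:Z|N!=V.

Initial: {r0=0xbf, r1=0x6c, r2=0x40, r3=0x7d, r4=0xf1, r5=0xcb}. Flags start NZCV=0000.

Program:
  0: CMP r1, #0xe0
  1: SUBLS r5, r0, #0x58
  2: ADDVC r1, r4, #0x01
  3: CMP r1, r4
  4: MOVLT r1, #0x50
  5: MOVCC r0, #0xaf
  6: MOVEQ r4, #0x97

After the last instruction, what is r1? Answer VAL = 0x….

VAL = 0x6c

0: ✓ CMP  NZCV=1001
1: ✓ SUBLS  r5←0x67
2: · ADDVC
3: ✓ CMP  NZCV=0000
4: · MOVLT
5: ✓ MOVCC  r0←0xaf
6: · MOVEQ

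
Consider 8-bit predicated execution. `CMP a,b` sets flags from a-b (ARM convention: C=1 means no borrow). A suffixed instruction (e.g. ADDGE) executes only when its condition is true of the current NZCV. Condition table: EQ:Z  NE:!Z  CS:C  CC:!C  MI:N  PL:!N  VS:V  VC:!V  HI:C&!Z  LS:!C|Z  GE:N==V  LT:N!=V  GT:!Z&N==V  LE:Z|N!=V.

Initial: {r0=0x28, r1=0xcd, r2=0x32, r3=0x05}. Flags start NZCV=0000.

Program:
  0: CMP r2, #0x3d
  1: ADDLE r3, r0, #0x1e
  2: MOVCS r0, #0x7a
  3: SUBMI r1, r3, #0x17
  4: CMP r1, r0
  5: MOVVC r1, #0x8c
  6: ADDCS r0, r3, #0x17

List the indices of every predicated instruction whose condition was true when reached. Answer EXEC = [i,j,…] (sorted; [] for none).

0: ✓ CMP  NZCV=1000
1: ✓ ADDLE  r3←0x46
2: · MOVCS
3: ✓ SUBMI  r1←0x2f
4: ✓ CMP  NZCV=0010
5: ✓ MOVVC  r1←0x8c
6: ✓ ADDCS  r0←0x5d

EXEC = [1,3,5,6]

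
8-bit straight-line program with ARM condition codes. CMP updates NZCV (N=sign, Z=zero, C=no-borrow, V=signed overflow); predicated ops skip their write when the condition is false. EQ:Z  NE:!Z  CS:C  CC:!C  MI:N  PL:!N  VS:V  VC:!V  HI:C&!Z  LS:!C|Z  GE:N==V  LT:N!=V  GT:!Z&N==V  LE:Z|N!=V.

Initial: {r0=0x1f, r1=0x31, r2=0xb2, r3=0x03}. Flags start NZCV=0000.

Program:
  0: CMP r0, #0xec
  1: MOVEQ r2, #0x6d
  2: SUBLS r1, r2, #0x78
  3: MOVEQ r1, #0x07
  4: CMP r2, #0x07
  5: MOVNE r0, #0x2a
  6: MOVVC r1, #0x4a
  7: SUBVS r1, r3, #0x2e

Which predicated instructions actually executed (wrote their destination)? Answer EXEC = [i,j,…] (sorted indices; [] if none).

EXEC = [2,5,6]

0: ✓ CMP  NZCV=0000
1: · MOVEQ
2: ✓ SUBLS  r1←0x3a
3: · MOVEQ
4: ✓ CMP  NZCV=1010
5: ✓ MOVNE  r0←0x2a
6: ✓ MOVVC  r1←0x4a
7: · SUBVS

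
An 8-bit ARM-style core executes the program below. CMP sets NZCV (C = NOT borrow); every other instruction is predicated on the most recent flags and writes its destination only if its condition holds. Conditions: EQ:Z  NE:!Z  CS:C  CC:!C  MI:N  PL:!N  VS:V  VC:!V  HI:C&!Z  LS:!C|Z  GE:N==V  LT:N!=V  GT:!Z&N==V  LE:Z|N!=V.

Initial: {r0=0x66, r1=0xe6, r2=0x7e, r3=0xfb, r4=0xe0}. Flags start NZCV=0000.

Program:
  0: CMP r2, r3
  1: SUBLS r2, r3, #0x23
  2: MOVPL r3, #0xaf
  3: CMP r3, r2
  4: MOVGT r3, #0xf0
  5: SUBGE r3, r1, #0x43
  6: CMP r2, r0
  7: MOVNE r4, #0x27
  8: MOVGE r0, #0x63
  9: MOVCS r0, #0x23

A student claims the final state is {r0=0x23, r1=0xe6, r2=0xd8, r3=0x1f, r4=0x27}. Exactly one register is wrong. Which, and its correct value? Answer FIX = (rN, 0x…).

FIX = (r3, 0xa3)

0: ✓ CMP  NZCV=1001
1: ✓ SUBLS  r2←0xd8
2: · MOVPL
3: ✓ CMP  NZCV=0010
4: ✓ MOVGT  r3←0xf0
5: ✓ SUBGE  r3←0xa3
6: ✓ CMP  NZCV=0011
7: ✓ MOVNE  r4←0x27
8: · MOVGE
9: ✓ MOVCS  r0←0x23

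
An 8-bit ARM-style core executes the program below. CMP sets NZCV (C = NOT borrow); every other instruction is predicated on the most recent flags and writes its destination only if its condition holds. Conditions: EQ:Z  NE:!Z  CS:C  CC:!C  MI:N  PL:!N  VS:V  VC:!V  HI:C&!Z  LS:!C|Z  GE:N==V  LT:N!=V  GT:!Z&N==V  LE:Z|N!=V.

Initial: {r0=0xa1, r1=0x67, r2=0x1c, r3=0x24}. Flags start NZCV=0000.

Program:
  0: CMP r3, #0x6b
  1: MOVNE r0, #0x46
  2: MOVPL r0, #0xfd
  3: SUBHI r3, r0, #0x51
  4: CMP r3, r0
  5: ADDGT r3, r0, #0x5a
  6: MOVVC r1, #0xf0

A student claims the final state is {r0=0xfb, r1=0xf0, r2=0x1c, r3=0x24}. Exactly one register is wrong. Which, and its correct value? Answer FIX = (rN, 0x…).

FIX = (r0, 0x46)

[0] flags=1000 → (cmp)
[1] flags=1000 NE?T → r0=0x46
[2] flags=1000 PL?F → skip
[3] flags=1000 HI?F → skip
[4] flags=1000 → (cmp)
[5] flags=1000 GT?F → skip
[6] flags=1000 VC?T → r1=0xf0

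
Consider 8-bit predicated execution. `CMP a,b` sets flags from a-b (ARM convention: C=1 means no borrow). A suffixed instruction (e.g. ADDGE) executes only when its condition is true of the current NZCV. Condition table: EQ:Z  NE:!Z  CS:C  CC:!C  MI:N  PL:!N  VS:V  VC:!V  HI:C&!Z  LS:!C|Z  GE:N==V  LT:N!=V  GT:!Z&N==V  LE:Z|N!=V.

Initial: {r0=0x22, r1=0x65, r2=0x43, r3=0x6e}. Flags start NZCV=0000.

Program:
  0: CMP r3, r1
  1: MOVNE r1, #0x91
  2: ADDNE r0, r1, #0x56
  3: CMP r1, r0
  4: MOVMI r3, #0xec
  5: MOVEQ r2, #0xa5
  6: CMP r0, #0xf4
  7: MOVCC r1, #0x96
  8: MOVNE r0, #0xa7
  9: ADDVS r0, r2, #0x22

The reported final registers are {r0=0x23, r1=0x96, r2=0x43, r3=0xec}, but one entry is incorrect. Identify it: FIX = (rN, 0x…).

[0] flags=0010 → (cmp)
[1] flags=0010 NE?T → r1=0x91
[2] flags=0010 NE?T → r0=0xe7
[3] flags=1000 → (cmp)
[4] flags=1000 MI?T → r3=0xec
[5] flags=1000 EQ?F → skip
[6] flags=1000 → (cmp)
[7] flags=1000 CC?T → r1=0x96
[8] flags=1000 NE?T → r0=0xa7
[9] flags=1000 VS?F → skip

FIX = (r0, 0xa7)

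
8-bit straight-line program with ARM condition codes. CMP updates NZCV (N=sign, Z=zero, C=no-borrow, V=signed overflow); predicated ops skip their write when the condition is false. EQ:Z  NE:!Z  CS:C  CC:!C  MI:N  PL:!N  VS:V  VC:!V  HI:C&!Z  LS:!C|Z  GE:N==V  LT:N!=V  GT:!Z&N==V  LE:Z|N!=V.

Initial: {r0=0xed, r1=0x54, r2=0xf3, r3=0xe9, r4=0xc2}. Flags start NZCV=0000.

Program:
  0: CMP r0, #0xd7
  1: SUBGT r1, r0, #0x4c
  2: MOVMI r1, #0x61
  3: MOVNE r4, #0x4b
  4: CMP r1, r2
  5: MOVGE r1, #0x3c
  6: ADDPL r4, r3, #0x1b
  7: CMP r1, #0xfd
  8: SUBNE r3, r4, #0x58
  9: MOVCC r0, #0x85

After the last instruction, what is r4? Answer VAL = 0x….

0: ✓ CMP  NZCV=0010
1: ✓ SUBGT  r1←0xa1
2: · MOVMI
3: ✓ MOVNE  r4←0x4b
4: ✓ CMP  NZCV=1000
5: · MOVGE
6: · ADDPL
7: ✓ CMP  NZCV=1000
8: ✓ SUBNE  r3←0xf3
9: ✓ MOVCC  r0←0x85

VAL = 0x4b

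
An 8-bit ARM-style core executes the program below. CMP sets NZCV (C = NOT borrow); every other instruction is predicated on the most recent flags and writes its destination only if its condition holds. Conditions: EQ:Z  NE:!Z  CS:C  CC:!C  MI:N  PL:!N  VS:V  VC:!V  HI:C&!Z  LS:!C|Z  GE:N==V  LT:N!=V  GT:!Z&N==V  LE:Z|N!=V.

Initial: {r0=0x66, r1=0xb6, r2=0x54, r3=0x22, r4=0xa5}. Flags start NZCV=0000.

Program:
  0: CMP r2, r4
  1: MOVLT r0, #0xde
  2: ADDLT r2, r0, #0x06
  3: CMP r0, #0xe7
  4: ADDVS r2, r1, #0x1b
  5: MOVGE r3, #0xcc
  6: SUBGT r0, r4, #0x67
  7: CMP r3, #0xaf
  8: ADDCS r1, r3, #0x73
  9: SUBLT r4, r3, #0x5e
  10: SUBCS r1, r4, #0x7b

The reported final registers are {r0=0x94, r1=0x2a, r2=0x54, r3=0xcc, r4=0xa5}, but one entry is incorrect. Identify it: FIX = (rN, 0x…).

FIX = (r0, 0x3e)

[0] flags=1001 → (cmp)
[1] flags=1001 LT?F → skip
[2] flags=1001 LT?F → skip
[3] flags=0000 → (cmp)
[4] flags=0000 VS?F → skip
[5] flags=0000 GE?T → r3=0xcc
[6] flags=0000 GT?T → r0=0x3e
[7] flags=0010 → (cmp)
[8] flags=0010 CS?T → r1=0x3f
[9] flags=0010 LT?F → skip
[10] flags=0010 CS?T → r1=0x2a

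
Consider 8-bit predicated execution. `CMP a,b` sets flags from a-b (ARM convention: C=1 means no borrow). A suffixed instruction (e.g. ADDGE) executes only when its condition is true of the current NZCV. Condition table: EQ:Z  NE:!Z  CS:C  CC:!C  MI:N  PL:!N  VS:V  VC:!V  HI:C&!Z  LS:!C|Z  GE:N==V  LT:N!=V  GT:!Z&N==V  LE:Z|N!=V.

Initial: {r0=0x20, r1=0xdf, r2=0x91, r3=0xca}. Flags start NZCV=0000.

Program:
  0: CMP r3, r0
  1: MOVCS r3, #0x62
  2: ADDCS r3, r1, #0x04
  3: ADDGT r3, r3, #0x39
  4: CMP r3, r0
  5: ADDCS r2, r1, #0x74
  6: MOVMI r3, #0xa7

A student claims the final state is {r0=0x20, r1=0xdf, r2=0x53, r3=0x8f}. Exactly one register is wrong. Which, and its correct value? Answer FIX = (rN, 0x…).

0: ✓ CMP  NZCV=1010
1: ✓ MOVCS  r3←0x62
2: ✓ ADDCS  r3←0xe3
3: · ADDGT
4: ✓ CMP  NZCV=1010
5: ✓ ADDCS  r2←0x53
6: ✓ MOVMI  r3←0xa7

FIX = (r3, 0xa7)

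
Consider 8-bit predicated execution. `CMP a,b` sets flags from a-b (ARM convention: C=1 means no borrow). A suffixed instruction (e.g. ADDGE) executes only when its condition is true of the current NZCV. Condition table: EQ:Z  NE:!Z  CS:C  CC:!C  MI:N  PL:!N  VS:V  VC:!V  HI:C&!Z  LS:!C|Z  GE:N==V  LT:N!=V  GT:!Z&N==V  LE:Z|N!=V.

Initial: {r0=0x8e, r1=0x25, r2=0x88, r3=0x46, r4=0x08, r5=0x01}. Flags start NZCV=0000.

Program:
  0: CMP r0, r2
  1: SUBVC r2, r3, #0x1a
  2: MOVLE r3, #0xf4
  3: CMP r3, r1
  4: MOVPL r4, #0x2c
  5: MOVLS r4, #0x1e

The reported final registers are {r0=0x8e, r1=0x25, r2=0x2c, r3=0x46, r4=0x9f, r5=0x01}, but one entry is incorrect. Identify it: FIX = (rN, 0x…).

[0] flags=0010 → (cmp)
[1] flags=0010 VC?T → r2=0x2c
[2] flags=0010 LE?F → skip
[3] flags=0010 → (cmp)
[4] flags=0010 PL?T → r4=0x2c
[5] flags=0010 LS?F → skip

FIX = (r4, 0x2c)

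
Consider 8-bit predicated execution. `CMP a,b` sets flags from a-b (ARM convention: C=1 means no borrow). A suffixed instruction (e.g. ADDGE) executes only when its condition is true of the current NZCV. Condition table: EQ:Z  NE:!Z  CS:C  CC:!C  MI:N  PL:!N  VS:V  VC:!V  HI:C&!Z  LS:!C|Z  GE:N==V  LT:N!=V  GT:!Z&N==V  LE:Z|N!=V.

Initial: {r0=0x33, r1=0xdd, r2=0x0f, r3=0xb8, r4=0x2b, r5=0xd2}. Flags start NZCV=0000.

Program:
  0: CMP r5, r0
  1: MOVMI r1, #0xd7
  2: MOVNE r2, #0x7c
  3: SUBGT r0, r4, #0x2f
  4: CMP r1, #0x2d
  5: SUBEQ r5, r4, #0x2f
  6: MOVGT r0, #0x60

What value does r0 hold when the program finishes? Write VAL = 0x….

VAL = 0x33

0: ✓ CMP  NZCV=1010
1: ✓ MOVMI  r1←0xd7
2: ✓ MOVNE  r2←0x7c
3: · SUBGT
4: ✓ CMP  NZCV=1010
5: · SUBEQ
6: · MOVGT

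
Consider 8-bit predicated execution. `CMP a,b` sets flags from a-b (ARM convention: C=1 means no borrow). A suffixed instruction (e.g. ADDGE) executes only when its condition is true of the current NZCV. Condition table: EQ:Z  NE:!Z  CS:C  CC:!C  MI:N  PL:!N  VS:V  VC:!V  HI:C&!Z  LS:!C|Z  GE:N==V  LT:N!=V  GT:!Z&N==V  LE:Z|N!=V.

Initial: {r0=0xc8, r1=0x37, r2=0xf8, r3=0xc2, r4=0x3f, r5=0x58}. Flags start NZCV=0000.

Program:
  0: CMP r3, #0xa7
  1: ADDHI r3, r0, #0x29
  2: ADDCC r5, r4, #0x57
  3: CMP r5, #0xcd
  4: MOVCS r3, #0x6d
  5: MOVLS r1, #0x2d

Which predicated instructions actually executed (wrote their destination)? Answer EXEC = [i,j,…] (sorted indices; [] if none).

[0] flags=0010 → (cmp)
[1] flags=0010 HI?T → r3=0xf1
[2] flags=0010 CC?F → skip
[3] flags=1001 → (cmp)
[4] flags=1001 CS?F → skip
[5] flags=1001 LS?T → r1=0x2d

EXEC = [1,5]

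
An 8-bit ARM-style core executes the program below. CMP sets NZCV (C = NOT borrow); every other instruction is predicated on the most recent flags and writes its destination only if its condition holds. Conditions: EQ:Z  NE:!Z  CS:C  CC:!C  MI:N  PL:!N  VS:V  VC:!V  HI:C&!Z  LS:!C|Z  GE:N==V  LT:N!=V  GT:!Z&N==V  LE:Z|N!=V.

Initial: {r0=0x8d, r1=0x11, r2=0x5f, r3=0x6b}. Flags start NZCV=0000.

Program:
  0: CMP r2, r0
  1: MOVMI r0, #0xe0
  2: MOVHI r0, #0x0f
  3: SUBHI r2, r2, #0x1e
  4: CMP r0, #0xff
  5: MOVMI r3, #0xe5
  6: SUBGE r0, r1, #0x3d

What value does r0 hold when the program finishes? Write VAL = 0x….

0: ✓ CMP  NZCV=1001
1: ✓ MOVMI  r0←0xe0
2: · MOVHI
3: · SUBHI
4: ✓ CMP  NZCV=1000
5: ✓ MOVMI  r3←0xe5
6: · SUBGE

VAL = 0xe0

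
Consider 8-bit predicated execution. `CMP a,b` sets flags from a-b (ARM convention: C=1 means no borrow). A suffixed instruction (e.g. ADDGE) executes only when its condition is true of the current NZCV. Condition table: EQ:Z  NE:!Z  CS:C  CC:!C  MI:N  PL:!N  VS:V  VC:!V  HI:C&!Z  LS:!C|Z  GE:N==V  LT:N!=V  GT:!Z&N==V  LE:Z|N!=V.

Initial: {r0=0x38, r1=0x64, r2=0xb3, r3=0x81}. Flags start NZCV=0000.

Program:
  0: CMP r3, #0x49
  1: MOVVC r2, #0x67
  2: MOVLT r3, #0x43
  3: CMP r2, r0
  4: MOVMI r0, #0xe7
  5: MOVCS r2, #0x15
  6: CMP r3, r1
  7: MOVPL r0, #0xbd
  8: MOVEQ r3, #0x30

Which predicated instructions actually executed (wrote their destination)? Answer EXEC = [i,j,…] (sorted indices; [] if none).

0: ✓ CMP  NZCV=0011
1: · MOVVC
2: ✓ MOVLT  r3←0x43
3: ✓ CMP  NZCV=0011
4: · MOVMI
5: ✓ MOVCS  r2←0x15
6: ✓ CMP  NZCV=1000
7: · MOVPL
8: · MOVEQ

EXEC = [2,5]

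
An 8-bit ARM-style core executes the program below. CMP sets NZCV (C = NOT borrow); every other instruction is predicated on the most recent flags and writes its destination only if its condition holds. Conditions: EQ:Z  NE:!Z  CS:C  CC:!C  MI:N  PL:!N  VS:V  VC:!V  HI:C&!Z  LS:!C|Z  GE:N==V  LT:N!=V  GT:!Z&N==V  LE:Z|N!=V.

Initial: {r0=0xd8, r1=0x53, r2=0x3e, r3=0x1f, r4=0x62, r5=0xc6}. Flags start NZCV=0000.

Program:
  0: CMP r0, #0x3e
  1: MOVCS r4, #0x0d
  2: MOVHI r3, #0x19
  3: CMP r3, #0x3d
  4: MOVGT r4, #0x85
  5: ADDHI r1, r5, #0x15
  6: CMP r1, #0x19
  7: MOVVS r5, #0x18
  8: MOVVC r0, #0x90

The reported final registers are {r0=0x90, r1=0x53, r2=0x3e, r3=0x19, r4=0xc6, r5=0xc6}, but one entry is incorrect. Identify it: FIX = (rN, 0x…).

FIX = (r4, 0x0d)

[0] flags=1010 → (cmp)
[1] flags=1010 CS?T → r4=0x0d
[2] flags=1010 HI?T → r3=0x19
[3] flags=1000 → (cmp)
[4] flags=1000 GT?F → skip
[5] flags=1000 HI?F → skip
[6] flags=0010 → (cmp)
[7] flags=0010 VS?F → skip
[8] flags=0010 VC?T → r0=0x90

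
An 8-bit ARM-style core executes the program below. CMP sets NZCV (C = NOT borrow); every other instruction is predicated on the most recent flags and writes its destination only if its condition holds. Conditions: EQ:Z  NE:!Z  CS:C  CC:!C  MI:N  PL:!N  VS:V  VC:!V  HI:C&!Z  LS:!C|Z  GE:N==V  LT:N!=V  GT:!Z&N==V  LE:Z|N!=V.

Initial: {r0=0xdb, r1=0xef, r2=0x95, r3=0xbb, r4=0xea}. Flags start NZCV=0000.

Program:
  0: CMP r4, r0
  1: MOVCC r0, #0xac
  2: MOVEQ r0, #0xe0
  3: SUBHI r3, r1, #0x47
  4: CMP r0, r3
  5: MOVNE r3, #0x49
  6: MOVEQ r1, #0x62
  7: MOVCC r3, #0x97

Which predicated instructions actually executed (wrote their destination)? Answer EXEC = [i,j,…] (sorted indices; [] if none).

EXEC = [3,5]

0: ✓ CMP  NZCV=0010
1: · MOVCC
2: · MOVEQ
3: ✓ SUBHI  r3←0xa8
4: ✓ CMP  NZCV=0010
5: ✓ MOVNE  r3←0x49
6: · MOVEQ
7: · MOVCC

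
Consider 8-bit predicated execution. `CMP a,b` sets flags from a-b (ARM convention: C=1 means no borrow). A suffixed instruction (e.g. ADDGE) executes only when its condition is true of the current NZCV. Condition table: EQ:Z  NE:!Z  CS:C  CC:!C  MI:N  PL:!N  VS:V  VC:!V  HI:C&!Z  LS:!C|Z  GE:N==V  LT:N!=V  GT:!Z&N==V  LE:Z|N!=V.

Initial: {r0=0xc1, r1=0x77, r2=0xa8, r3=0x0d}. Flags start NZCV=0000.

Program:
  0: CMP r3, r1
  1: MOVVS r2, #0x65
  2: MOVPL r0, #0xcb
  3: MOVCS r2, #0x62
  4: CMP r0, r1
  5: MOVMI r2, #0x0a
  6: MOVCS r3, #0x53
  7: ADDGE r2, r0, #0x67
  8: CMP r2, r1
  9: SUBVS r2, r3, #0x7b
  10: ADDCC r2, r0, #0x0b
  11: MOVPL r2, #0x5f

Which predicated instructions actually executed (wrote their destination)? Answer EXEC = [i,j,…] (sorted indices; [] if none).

[0] flags=1000 → (cmp)
[1] flags=1000 VS?F → skip
[2] flags=1000 PL?F → skip
[3] flags=1000 CS?F → skip
[4] flags=0011 → (cmp)
[5] flags=0011 MI?F → skip
[6] flags=0011 CS?T → r3=0x53
[7] flags=0011 GE?F → skip
[8] flags=0011 → (cmp)
[9] flags=0011 VS?T → r2=0xd8
[10] flags=0011 CC?F → skip
[11] flags=0011 PL?T → r2=0x5f

EXEC = [6,9,11]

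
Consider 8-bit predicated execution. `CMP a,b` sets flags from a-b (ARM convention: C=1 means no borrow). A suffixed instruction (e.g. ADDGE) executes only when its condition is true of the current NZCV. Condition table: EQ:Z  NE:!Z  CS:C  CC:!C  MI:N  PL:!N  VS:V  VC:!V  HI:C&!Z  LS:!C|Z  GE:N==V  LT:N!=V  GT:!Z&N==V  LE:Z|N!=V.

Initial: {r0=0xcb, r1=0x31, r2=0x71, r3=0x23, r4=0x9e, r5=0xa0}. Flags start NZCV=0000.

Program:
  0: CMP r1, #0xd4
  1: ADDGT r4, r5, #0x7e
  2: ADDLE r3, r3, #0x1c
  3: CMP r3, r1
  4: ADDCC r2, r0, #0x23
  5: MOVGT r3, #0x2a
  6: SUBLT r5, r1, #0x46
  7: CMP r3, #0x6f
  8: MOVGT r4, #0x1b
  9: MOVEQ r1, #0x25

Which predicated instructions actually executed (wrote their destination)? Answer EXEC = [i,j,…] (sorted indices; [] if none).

0: ✓ CMP  NZCV=0000
1: ✓ ADDGT  r4←0x1e
2: · ADDLE
3: ✓ CMP  NZCV=1000
4: ✓ ADDCC  r2←0xee
5: · MOVGT
6: ✓ SUBLT  r5←0xeb
7: ✓ CMP  NZCV=1000
8: · MOVGT
9: · MOVEQ

EXEC = [1,4,6]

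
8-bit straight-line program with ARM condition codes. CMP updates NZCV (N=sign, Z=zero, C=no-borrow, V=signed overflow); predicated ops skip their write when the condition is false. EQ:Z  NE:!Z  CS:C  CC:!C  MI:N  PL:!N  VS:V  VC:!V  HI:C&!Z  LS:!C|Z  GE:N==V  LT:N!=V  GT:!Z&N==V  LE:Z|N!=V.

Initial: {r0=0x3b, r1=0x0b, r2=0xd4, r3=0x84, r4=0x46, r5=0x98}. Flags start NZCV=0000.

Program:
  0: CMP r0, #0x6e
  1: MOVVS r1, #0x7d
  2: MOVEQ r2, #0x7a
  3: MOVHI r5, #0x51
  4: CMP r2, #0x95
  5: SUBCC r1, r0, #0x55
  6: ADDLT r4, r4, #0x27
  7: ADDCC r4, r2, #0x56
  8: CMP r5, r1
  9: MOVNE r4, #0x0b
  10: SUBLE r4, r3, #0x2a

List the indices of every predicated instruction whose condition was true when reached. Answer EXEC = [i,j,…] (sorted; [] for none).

EXEC = [9,10]

0: ✓ CMP  NZCV=1000
1: · MOVVS
2: · MOVEQ
3: · MOVHI
4: ✓ CMP  NZCV=0010
5: · SUBCC
6: · ADDLT
7: · ADDCC
8: ✓ CMP  NZCV=1010
9: ✓ MOVNE  r4←0x0b
10: ✓ SUBLE  r4←0x5a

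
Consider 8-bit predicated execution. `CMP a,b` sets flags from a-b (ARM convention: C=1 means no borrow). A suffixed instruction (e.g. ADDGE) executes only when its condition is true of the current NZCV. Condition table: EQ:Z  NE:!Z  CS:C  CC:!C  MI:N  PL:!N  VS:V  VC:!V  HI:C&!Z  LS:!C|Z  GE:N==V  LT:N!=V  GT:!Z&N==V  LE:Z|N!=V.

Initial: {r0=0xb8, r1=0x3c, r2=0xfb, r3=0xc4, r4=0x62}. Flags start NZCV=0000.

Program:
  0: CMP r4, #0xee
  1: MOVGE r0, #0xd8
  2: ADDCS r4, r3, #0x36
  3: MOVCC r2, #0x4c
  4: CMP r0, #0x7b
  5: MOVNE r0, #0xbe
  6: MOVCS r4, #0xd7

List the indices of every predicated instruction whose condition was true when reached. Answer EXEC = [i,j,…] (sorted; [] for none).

EXEC = [1,3,5,6]

0: ✓ CMP  NZCV=0000
1: ✓ MOVGE  r0←0xd8
2: · ADDCS
3: ✓ MOVCC  r2←0x4c
4: ✓ CMP  NZCV=0011
5: ✓ MOVNE  r0←0xbe
6: ✓ MOVCS  r4←0xd7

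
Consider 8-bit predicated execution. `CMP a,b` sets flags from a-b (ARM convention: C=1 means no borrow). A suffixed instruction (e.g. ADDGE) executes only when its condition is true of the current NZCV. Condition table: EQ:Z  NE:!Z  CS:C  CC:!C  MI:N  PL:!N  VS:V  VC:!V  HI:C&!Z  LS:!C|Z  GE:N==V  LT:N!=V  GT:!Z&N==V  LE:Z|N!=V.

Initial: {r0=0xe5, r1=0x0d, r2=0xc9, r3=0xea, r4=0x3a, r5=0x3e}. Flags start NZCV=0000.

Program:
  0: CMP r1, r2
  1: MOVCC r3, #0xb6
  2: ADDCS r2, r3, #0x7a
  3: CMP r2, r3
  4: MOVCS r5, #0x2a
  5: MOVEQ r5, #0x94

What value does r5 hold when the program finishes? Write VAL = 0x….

VAL = 0x2a

[0] flags=0000 → (cmp)
[1] flags=0000 CC?T → r3=0xb6
[2] flags=0000 CS?F → skip
[3] flags=0010 → (cmp)
[4] flags=0010 CS?T → r5=0x2a
[5] flags=0010 EQ?F → skip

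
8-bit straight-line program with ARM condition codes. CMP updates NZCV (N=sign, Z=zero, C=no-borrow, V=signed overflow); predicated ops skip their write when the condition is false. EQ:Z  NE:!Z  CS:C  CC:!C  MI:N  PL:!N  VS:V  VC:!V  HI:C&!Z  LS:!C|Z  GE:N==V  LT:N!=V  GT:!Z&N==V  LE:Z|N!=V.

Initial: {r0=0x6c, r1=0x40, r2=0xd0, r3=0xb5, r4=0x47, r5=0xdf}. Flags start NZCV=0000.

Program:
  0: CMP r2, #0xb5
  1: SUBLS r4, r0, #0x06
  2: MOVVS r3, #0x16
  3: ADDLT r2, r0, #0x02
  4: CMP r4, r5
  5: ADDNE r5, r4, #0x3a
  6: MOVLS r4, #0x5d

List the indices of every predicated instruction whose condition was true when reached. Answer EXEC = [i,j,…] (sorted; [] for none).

EXEC = [5,6]

0: ✓ CMP  NZCV=0010
1: · SUBLS
2: · MOVVS
3: · ADDLT
4: ✓ CMP  NZCV=0000
5: ✓ ADDNE  r5←0x81
6: ✓ MOVLS  r4←0x5d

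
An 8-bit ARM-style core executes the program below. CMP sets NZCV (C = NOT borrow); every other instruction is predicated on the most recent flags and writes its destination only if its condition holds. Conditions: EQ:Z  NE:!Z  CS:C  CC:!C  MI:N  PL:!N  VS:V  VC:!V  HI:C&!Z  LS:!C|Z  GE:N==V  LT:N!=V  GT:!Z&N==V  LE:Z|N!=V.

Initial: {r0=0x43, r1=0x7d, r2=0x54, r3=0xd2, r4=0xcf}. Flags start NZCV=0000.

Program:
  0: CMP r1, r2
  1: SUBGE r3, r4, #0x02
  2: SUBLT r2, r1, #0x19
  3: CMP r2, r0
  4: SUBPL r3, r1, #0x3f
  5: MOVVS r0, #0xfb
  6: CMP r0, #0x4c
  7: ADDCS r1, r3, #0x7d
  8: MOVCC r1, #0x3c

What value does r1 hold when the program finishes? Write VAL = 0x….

VAL = 0x3c

0: ✓ CMP  NZCV=0010
1: ✓ SUBGE  r3←0xcd
2: · SUBLT
3: ✓ CMP  NZCV=0010
4: ✓ SUBPL  r3←0x3e
5: · MOVVS
6: ✓ CMP  NZCV=1000
7: · ADDCS
8: ✓ MOVCC  r1←0x3c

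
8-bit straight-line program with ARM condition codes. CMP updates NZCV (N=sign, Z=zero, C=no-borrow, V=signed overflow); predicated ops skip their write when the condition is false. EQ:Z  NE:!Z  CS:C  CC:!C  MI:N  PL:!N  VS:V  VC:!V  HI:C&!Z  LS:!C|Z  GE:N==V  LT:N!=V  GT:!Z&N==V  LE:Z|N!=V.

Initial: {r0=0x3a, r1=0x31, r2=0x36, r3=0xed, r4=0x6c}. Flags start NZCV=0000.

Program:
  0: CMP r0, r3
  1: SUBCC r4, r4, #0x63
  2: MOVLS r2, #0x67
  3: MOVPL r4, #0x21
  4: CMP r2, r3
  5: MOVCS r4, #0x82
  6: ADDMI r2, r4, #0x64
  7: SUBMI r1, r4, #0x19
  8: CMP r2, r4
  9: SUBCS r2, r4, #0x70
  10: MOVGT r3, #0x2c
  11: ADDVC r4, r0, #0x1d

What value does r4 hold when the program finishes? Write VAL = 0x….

0: ✓ CMP  NZCV=0000
1: ✓ SUBCC  r4←0x09
2: ✓ MOVLS  r2←0x67
3: ✓ MOVPL  r4←0x21
4: ✓ CMP  NZCV=0000
5: · MOVCS
6: · ADDMI
7: · SUBMI
8: ✓ CMP  NZCV=0010
9: ✓ SUBCS  r2←0xb1
10: ✓ MOVGT  r3←0x2c
11: ✓ ADDVC  r4←0x57

VAL = 0x57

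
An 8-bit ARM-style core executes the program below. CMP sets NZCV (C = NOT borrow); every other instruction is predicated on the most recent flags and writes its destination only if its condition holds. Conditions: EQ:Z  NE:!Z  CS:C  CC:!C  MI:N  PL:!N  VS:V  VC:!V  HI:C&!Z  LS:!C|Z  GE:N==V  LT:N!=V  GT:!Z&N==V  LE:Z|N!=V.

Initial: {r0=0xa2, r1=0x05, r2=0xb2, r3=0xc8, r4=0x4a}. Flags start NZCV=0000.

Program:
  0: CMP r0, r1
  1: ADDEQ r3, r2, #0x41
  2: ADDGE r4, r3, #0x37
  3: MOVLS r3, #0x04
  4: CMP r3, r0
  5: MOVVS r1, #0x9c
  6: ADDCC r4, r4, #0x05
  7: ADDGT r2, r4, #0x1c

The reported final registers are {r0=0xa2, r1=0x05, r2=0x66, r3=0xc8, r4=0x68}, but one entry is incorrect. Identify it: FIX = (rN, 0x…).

FIX = (r4, 0x4a)

[0] flags=1010 → (cmp)
[1] flags=1010 EQ?F → skip
[2] flags=1010 GE?F → skip
[3] flags=1010 LS?F → skip
[4] flags=0010 → (cmp)
[5] flags=0010 VS?F → skip
[6] flags=0010 CC?F → skip
[7] flags=0010 GT?T → r2=0x66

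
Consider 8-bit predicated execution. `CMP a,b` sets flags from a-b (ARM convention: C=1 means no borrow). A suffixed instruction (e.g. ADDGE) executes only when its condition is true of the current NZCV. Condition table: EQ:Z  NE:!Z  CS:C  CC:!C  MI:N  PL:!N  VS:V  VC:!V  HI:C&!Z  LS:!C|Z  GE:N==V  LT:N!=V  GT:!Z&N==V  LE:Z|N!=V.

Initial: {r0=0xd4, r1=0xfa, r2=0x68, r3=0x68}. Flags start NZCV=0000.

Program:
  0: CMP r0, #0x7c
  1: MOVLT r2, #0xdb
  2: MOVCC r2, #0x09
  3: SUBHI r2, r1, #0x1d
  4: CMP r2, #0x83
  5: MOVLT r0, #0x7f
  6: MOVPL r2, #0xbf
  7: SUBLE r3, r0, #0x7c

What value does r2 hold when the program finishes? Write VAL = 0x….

VAL = 0xbf

[0] flags=0011 → (cmp)
[1] flags=0011 LT?T → r2=0xdb
[2] flags=0011 CC?F → skip
[3] flags=0011 HI?T → r2=0xdd
[4] flags=0010 → (cmp)
[5] flags=0010 LT?F → skip
[6] flags=0010 PL?T → r2=0xbf
[7] flags=0010 LE?F → skip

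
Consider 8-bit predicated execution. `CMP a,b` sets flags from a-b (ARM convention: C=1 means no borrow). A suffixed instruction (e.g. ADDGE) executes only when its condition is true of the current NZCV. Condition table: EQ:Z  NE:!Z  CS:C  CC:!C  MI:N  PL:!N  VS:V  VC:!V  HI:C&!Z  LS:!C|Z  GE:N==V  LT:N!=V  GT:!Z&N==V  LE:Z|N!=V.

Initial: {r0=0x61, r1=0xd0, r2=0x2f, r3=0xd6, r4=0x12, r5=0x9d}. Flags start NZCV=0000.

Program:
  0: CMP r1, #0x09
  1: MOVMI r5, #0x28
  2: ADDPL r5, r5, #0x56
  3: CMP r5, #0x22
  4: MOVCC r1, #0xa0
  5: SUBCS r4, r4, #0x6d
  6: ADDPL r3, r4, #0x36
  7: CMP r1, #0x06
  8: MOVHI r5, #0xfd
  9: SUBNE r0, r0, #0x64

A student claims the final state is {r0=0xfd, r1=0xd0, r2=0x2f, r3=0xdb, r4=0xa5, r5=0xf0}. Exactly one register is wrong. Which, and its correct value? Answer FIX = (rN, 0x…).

FIX = (r5, 0xfd)

0: ✓ CMP  NZCV=1010
1: ✓ MOVMI  r5←0x28
2: · ADDPL
3: ✓ CMP  NZCV=0010
4: · MOVCC
5: ✓ SUBCS  r4←0xa5
6: ✓ ADDPL  r3←0xdb
7: ✓ CMP  NZCV=1010
8: ✓ MOVHI  r5←0xfd
9: ✓ SUBNE  r0←0xfd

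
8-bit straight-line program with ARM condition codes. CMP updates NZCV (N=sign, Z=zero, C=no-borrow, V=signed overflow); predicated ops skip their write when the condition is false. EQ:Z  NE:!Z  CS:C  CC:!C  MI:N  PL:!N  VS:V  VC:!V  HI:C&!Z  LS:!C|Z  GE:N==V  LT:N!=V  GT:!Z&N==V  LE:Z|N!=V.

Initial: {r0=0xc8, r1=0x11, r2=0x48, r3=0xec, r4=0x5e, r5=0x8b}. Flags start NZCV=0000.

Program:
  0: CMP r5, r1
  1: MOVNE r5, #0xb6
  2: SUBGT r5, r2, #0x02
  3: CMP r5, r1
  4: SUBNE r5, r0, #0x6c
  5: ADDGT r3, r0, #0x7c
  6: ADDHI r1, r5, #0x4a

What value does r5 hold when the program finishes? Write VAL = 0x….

VAL = 0x5c

0: ✓ CMP  NZCV=0011
1: ✓ MOVNE  r5←0xb6
2: · SUBGT
3: ✓ CMP  NZCV=1010
4: ✓ SUBNE  r5←0x5c
5: · ADDGT
6: ✓ ADDHI  r1←0xa6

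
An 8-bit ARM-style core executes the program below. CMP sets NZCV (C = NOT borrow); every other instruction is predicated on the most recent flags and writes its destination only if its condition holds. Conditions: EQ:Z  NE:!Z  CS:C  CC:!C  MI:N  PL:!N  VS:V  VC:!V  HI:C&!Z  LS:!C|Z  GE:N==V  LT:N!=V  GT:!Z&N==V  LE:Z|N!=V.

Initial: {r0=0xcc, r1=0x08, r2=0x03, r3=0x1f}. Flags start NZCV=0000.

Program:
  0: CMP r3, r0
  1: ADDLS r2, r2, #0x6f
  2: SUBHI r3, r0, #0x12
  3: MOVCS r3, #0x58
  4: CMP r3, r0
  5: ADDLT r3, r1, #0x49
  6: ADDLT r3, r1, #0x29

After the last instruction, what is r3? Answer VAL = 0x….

VAL = 0x1f

[0] flags=0000 → (cmp)
[1] flags=0000 LS?T → r2=0x72
[2] flags=0000 HI?F → skip
[3] flags=0000 CS?F → skip
[4] flags=0000 → (cmp)
[5] flags=0000 LT?F → skip
[6] flags=0000 LT?F → skip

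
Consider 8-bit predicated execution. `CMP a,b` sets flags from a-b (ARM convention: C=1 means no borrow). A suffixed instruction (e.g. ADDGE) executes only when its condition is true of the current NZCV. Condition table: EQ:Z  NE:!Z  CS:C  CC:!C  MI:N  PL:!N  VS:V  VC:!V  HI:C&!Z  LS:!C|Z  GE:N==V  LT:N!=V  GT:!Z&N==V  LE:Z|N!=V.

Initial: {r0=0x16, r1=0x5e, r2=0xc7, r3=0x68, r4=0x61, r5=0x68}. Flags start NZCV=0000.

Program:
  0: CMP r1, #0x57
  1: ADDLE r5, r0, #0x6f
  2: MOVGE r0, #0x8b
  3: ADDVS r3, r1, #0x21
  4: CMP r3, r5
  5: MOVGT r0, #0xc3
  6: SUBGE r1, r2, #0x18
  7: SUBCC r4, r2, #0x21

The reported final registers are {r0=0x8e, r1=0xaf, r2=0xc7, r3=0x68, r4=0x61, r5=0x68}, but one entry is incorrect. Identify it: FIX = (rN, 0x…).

0: ✓ CMP  NZCV=0010
1: · ADDLE
2: ✓ MOVGE  r0←0x8b
3: · ADDVS
4: ✓ CMP  NZCV=0110
5: · MOVGT
6: ✓ SUBGE  r1←0xaf
7: · SUBCC

FIX = (r0, 0x8b)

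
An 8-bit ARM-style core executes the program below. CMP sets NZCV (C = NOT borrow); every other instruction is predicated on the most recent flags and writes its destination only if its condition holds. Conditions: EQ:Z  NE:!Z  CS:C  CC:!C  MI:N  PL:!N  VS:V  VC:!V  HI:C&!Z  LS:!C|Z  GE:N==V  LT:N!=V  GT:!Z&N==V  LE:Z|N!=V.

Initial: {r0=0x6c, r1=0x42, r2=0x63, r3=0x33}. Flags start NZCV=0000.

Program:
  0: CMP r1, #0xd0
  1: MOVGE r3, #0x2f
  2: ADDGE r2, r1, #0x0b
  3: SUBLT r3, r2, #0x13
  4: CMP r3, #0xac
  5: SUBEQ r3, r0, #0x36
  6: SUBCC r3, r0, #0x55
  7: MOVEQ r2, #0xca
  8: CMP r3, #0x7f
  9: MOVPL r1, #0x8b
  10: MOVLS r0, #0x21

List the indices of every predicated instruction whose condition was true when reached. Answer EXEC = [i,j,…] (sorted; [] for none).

EXEC = [1,2,6,10]

0: ✓ CMP  NZCV=0000
1: ✓ MOVGE  r3←0x2f
2: ✓ ADDGE  r2←0x4d
3: · SUBLT
4: ✓ CMP  NZCV=1001
5: · SUBEQ
6: ✓ SUBCC  r3←0x17
7: · MOVEQ
8: ✓ CMP  NZCV=1000
9: · MOVPL
10: ✓ MOVLS  r0←0x21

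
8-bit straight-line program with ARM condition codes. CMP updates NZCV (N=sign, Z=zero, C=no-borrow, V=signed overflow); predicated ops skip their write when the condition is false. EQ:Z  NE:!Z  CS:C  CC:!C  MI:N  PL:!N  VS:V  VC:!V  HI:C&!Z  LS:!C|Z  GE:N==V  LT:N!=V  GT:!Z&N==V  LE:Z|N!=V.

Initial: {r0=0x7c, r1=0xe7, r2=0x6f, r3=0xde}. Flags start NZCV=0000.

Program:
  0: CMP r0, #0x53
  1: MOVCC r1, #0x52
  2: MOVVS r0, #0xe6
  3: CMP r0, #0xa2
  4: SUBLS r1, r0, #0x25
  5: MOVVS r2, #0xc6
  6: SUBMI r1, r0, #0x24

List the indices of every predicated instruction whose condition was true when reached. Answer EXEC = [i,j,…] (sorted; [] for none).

[0] flags=0010 → (cmp)
[1] flags=0010 CC?F → skip
[2] flags=0010 VS?F → skip
[3] flags=1001 → (cmp)
[4] flags=1001 LS?T → r1=0x57
[5] flags=1001 VS?T → r2=0xc6
[6] flags=1001 MI?T → r1=0x58

EXEC = [4,5,6]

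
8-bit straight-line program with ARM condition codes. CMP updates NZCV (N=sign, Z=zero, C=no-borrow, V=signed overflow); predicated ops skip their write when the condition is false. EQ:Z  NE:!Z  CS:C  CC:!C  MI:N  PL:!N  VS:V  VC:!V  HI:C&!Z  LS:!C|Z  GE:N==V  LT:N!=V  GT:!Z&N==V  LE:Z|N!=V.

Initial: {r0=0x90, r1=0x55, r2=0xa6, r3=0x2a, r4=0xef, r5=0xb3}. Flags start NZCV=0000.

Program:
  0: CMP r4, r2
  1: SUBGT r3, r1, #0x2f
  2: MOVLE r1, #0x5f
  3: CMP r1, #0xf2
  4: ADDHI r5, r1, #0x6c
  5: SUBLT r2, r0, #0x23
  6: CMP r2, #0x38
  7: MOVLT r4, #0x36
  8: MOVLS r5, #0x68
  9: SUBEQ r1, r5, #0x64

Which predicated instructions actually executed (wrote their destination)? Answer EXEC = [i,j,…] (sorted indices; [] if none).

EXEC = [1,7]

0: ✓ CMP  NZCV=0010
1: ✓ SUBGT  r3←0x26
2: · MOVLE
3: ✓ CMP  NZCV=0000
4: · ADDHI
5: · SUBLT
6: ✓ CMP  NZCV=0011
7: ✓ MOVLT  r4←0x36
8: · MOVLS
9: · SUBEQ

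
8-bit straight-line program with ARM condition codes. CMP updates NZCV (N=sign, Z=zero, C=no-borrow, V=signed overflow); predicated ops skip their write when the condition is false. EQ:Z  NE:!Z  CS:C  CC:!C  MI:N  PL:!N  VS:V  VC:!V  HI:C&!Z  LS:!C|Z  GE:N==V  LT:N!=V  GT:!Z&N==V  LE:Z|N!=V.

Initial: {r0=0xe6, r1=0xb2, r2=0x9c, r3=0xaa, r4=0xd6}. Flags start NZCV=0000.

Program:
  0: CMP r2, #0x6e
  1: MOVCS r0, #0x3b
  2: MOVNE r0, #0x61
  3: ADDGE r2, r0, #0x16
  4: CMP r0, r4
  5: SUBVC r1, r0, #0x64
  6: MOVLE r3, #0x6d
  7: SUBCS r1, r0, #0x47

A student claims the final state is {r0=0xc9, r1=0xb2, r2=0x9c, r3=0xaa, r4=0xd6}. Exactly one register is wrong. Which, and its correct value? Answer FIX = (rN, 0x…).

0: ✓ CMP  NZCV=0011
1: ✓ MOVCS  r0←0x3b
2: ✓ MOVNE  r0←0x61
3: · ADDGE
4: ✓ CMP  NZCV=1001
5: · SUBVC
6: · MOVLE
7: · SUBCS

FIX = (r0, 0x61)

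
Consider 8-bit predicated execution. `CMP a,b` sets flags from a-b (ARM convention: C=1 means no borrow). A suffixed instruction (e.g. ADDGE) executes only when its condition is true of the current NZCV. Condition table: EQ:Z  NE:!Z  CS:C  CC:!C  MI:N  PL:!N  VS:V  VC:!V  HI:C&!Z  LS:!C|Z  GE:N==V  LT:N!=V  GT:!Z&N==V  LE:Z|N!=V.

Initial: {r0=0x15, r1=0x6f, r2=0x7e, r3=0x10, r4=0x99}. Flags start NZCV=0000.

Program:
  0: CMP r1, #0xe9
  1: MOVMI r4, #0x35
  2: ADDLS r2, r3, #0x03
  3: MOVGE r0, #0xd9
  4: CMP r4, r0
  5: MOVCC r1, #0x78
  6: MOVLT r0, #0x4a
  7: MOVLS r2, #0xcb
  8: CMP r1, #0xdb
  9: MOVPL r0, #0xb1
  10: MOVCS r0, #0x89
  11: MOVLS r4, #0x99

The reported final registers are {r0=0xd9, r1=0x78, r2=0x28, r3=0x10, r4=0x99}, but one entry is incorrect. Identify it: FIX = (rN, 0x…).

[0] flags=1001 → (cmp)
[1] flags=1001 MI?T → r4=0x35
[2] flags=1001 LS?T → r2=0x13
[3] flags=1001 GE?T → r0=0xd9
[4] flags=0000 → (cmp)
[5] flags=0000 CC?T → r1=0x78
[6] flags=0000 LT?F → skip
[7] flags=0000 LS?T → r2=0xcb
[8] flags=1001 → (cmp)
[9] flags=1001 PL?F → skip
[10] flags=1001 CS?F → skip
[11] flags=1001 LS?T → r4=0x99

FIX = (r2, 0xcb)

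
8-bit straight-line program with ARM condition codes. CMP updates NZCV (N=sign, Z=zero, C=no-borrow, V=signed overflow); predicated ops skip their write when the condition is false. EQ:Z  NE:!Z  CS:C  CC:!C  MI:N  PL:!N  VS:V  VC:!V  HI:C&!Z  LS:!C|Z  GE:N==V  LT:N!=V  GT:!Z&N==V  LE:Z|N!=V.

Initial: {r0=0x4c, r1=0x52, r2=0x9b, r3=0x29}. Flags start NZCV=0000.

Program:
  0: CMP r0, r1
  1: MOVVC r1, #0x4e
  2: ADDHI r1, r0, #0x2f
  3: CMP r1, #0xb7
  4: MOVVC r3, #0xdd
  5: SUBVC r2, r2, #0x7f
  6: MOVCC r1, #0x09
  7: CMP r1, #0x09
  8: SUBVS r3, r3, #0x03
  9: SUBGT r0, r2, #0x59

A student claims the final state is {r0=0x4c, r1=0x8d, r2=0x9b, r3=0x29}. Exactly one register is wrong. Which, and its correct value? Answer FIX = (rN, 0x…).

FIX = (r1, 0x09)

[0] flags=1000 → (cmp)
[1] flags=1000 VC?T → r1=0x4e
[2] flags=1000 HI?F → skip
[3] flags=1001 → (cmp)
[4] flags=1001 VC?F → skip
[5] flags=1001 VC?F → skip
[6] flags=1001 CC?T → r1=0x09
[7] flags=0110 → (cmp)
[8] flags=0110 VS?F → skip
[9] flags=0110 GT?F → skip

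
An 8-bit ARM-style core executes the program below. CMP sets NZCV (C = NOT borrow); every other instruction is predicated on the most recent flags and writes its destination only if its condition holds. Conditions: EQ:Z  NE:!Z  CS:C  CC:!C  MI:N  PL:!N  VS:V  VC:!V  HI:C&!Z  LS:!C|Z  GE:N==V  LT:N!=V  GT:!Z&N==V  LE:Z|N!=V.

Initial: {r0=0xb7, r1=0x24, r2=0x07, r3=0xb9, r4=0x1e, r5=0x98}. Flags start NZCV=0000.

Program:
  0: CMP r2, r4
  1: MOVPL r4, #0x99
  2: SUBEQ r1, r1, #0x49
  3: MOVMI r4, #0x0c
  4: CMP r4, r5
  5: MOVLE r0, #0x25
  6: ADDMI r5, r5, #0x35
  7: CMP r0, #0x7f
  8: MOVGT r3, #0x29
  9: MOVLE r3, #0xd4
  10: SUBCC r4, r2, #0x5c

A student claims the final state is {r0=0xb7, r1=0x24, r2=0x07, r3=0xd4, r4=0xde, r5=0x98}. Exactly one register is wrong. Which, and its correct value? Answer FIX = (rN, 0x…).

FIX = (r4, 0x0c)

0: ✓ CMP  NZCV=1000
1: · MOVPL
2: · SUBEQ
3: ✓ MOVMI  r4←0x0c
4: ✓ CMP  NZCV=0000
5: · MOVLE
6: · ADDMI
7: ✓ CMP  NZCV=0011
8: · MOVGT
9: ✓ MOVLE  r3←0xd4
10: · SUBCC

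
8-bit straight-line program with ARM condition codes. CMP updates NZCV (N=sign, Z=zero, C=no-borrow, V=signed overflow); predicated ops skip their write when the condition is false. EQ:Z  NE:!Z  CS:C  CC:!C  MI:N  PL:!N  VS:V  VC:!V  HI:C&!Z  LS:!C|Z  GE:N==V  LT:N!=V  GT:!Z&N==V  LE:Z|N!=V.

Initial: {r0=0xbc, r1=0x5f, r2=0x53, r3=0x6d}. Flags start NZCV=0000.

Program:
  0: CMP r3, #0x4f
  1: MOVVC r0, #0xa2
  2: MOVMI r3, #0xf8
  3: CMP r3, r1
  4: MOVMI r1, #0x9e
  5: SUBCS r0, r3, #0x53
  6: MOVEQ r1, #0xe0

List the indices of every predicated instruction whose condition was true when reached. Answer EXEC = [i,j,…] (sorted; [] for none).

0: ✓ CMP  NZCV=0010
1: ✓ MOVVC  r0←0xa2
2: · MOVMI
3: ✓ CMP  NZCV=0010
4: · MOVMI
5: ✓ SUBCS  r0←0x1a
6: · MOVEQ

EXEC = [1,5]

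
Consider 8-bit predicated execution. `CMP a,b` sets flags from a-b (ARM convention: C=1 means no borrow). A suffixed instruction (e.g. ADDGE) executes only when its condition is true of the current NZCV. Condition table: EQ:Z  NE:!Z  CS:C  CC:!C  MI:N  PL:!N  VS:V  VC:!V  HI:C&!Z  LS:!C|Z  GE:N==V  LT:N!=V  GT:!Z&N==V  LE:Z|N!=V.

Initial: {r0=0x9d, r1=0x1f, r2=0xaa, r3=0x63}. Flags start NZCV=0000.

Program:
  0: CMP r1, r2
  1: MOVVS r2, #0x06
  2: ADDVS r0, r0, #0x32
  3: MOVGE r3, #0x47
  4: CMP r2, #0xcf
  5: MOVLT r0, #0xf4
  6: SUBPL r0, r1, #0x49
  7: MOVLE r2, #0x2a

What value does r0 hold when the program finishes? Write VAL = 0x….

VAL = 0xf4

0: ✓ CMP  NZCV=0000
1: · MOVVS
2: · ADDVS
3: ✓ MOVGE  r3←0x47
4: ✓ CMP  NZCV=1000
5: ✓ MOVLT  r0←0xf4
6: · SUBPL
7: ✓ MOVLE  r2←0x2a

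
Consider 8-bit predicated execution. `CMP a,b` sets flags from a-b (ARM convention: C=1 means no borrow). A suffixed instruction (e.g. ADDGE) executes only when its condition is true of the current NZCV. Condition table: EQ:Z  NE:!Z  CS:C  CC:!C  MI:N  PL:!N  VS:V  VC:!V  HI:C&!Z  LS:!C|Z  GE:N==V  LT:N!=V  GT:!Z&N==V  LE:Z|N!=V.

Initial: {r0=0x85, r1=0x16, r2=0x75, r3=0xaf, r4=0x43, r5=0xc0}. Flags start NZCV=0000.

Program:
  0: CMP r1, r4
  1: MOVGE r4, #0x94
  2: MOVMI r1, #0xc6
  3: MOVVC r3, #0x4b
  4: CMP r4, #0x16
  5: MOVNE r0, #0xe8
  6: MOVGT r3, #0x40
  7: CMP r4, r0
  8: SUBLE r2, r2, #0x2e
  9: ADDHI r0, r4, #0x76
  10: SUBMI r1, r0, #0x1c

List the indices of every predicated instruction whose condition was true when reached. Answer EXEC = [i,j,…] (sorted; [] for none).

EXEC = [2,3,5,6]

[0] flags=1000 → (cmp)
[1] flags=1000 GE?F → skip
[2] flags=1000 MI?T → r1=0xc6
[3] flags=1000 VC?T → r3=0x4b
[4] flags=0010 → (cmp)
[5] flags=0010 NE?T → r0=0xe8
[6] flags=0010 GT?T → r3=0x40
[7] flags=0000 → (cmp)
[8] flags=0000 LE?F → skip
[9] flags=0000 HI?F → skip
[10] flags=0000 MI?F → skip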